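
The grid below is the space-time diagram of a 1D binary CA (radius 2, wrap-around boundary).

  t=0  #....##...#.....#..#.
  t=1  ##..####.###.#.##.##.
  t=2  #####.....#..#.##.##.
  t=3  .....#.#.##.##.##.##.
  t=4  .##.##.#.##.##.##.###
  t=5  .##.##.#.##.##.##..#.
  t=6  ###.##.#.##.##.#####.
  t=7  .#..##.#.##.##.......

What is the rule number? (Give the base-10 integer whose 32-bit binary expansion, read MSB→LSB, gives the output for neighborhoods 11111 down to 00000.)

  [31] ##### => .  t=2,i=2
  [30] ####. => .  t=1,i=6
  [29] ###.# => .  t=1,i=7
  [28] ###.. => .  t=2,i=4
  [27] ##.## => .  t=1,i=8
  [26] ##.#. => .  t=1,i=12
  [25] ##..# => #  t=1,i=2
  [24] ##... => #  t=0,i=7
  [23] #.### => .  t=1,i=9
  [22] #.##. => #  t=1,i=0
  [21] #.#.# => #  t=1,i=13
  [20] #.#.. => #  t=0,i=0
  [19] #..## => #  t=1,i=3
  [18] #..#. => #  t=0,i=18
  [17] #...# => .  t=0,i=8
  [16] #.... => .  t=0,i=2
  [15] .#### => .  t=1,i=5
  [14] .###. => #  t=1,i=10
  [13] .##.# => #  t=1,i=16
  [12] .##.. => #  t=0,i=6
  [11] .#.## => .  t=1,i=14
  [10] .#.#. => .  t=0,i=20
  [9] .#..# => .  t=0,i=17
  [8] .#... => #  t=0,i=1
  [7] ..### => #  t=1,i=4
  [6] ..##. => #  t=0,i=5
  [5] ..#.# => #  t=0,i=19
  [4] ..#.. => #  t=0,i=10
  [3] ...## => #  t=0,i=4
  [2] ...#. => #  t=0,i=9
  [1] ....# => .  t=0,i=3
  [0] ..... => #  t=0,i=13
  bits 00000011011111000111000111111101 = 58487293

58487293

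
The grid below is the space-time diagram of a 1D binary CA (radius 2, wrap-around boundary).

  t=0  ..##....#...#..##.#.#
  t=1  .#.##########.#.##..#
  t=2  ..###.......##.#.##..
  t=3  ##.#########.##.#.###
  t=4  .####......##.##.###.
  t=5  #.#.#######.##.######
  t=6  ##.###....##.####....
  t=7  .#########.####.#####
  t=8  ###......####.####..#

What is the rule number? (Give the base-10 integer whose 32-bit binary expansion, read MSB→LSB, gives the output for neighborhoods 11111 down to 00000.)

1067186463

  [31] ##### => .  t=1,i=5
  [30] ####. => .  t=1,i=11
  [29] ###.# => #  t=1,i=12
  [28] ###.. => #  t=2,i=4
  [27] ##.## => #  t=3,i=2
  [26] ##.#. => #  t=0,i=17
  [25] ##..# => #  t=1,i=18
  [24] ##... => #  t=0,i=4
  [23] #.### => #  t=1,i=3
  [22] #.##. => .  t=1,i=16
  [21] #.#.# => .  t=0,i=18
  [20] #.#.. => #  t=0,i=20
  [19] #..## => #  t=0,i=1
  [18] #..#. => .  t=1,i=19
  [17] #...# => #  t=0,i=10
  [16] #.... => #  t=0,i=5
  [15] .#### => #  t=1,i=4
  [14] .###. => #  t=2,i=3
  [13] .##.# => #  t=0,i=16
  [12] .##.. => #  t=0,i=3
  [11] .#.## => #  t=1,i=2
  [10] .#.#. => .  t=0,i=19
  [9] .#..# => .  t=0,i=0
  [8] .#... => #  t=0,i=9
  [7] ..### => .  t=2,i=2
  [6] ..##. => .  t=0,i=2
  [5] ..#.# => .  t=1,i=20
  [4] ..#.. => #  t=0,i=8
  [3] ...## => #  t=2,i=1
  [2] ...#. => #  t=0,i=7
  [1] ....# => #  t=0,i=6
  [0] ..... => #  t=2,i=7
  bits 00111111100110111111100100011111 = 1067186463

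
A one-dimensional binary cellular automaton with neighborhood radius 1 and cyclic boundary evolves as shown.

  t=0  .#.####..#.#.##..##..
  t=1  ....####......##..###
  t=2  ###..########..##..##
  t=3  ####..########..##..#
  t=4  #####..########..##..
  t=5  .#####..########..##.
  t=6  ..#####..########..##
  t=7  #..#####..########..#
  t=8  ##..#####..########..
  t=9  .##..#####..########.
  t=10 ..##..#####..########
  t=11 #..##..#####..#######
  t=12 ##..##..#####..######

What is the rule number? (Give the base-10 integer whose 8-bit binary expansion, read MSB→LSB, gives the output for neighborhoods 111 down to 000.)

209

  nb ###: next=#  (t=0,i=4, bit7=1)
  nb ##.: next=#  (t=0,i=6, bit6=1)
  nb #.#: next=.  (t=0,i=2, bit5=0)
  nb #..: next=#  (t=0,i=7, bit4=1)
  nb .##: next=.  (t=0,i=3, bit3=0)
  nb .#.: next=.  (t=0,i=1, bit2=0)
  nb ..#: next=.  (t=0,i=0, bit1=0)
  nb ...: next=#  (t=0,i=20, bit0=1)
  bits 11010001 = 209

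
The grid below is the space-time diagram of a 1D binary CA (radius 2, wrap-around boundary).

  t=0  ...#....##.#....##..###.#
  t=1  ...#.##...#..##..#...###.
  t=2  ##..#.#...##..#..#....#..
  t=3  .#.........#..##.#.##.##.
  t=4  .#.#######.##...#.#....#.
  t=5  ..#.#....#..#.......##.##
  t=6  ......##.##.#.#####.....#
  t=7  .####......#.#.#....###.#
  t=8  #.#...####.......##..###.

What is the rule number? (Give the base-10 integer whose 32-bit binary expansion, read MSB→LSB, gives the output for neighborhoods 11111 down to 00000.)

604101139

  #####|.  b31=0 t=4,i=5
  ####.|.  b30=0 t=4,i=8
  ###.#|#  b29=1 t=0,i=22
  ###..|.  b28=0 t=1,i=23
  ##.##|.  b27=0 t=3,i=21
  ##.#.|#  b26=1 t=0,i=10
  ##..#|.  b25=0 t=0,i=18
  ##...|.  b24=0 t=1,i=7
  #.###|.  b23=0 t=4,i=3
  #.##.|.  b22=0 t=1,i=5
  #.#.#|.  b21=0 t=3,i=17
  #.#..|.  b20=0 t=0,i=11
  #..##|.  b19=0 t=0,i=19
  #..#.|.  b18=0 t=1,i=16
  #...#|.  b17=0 t=0,i=1
  #....|#  b16=1 t=0,i=5
  .####|#  b15=1 t=4,i=4
  .###.|#  b14=1 t=0,i=21
  .##.#|.  b13=0 t=0,i=9
  .##..|#  b12=1 t=0,i=17
  .#.##|#  b11=1 t=1,i=4
  .#.#.|.  b10=0 t=2,i=5
  .#..#|#  b9=1 t=1,i=11
  .#...|.  b8=0 t=0,i=0
  ..###|.  b7=0 t=0,i=20
  ..##.|.  b6=0 t=0,i=8
  ..#.#|.  b5=0 t=1,i=3
  ..#..|#  b4=1 t=0,i=3
  ...##|.  b3=0 t=0,i=7
  ...#.|.  b2=0 t=0,i=2
  ....#|#  b1=1 t=0,i=6
  .....|#  b0=1 t=3,i=4
  bits 00100100000000011101101000010011 = 604101139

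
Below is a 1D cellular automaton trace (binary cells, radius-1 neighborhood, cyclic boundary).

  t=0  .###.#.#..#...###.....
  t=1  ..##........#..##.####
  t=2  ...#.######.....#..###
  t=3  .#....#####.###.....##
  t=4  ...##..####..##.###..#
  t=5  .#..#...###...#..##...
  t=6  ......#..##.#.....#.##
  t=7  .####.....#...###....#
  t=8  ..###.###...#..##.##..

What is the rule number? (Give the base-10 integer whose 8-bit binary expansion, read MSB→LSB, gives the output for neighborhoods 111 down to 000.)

  [7] ### => #  t=0,i=2
  [6] ##. => #  t=0,i=3
  [5] #.# => .  t=0,i=4
  [4] #.. => .  t=0,i=8
  [3] .## => .  t=0,i=1
  [2] .#. => .  t=0,i=5
  [1] ..# => .  t=0,i=0
  [0] ... => #  t=0,i=12
  bits 11000001 = 193

193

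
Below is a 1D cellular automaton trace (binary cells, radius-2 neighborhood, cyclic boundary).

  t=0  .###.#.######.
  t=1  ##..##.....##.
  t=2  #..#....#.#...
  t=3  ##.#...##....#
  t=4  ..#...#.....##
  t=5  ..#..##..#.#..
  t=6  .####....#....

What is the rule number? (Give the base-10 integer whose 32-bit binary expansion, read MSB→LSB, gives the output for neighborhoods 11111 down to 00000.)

  #####|.  b31=0 t=0,i=9
  ####.|#  b30=1 t=0,i=11
  ###.#|.  b29=0 t=0,i=3
  ###..|#  b28=1 t=0,i=12
  ##.##|.  b27=0 t=1,i=13
  ##.#.|#  b26=1 t=0,i=4
  ##..#|.  b25=0 t=0,i=13
  ##...|.  b24=0 t=1,i=6
  #.###|.  b23=0 t=0,i=7
  #.##.|#  b22=1 t=1,i=0
  #.#.#|#  b21=1 t=0,i=5
  #.#..|.  b20=0 t=2,i=10
  #..##|#  b19=1 t=0,i=0
  #..#.|.  b18=0 t=2,i=2
  #...#|.  b17=0 t=2,i=12
  #....|.  b16=0 t=1,i=7
  .####|.  b15=0 t=0,i=8
  .###.|.  b14=0 t=0,i=2
  .##.#|.  b13=0 t=1,i=12
  .##..|.  b12=0 t=1,i=1
  .#.##|.  b11=0 t=0,i=6
  .#.#.|.  b10=0 t=2,i=9
  .#..#|#  b9=1 t=2,i=1
  .#...|.  b8=0 t=2,i=4
  ..###|#  b7=1 t=0,i=1
  ..##.|.  b6=0 t=1,i=4
  ..#.#|#  b5=1 t=2,i=8
  ..#..|#  b4=1 t=2,i=0
  ...##|#  b3=1 t=1,i=10
  ...#.|#  b2=1 t=2,i=7
  ....#|.  b1=0 t=1,i=9
  .....|#  b0=1 t=1,i=8
  bits 01010100011010000000001010111101 = 1416102589

1416102589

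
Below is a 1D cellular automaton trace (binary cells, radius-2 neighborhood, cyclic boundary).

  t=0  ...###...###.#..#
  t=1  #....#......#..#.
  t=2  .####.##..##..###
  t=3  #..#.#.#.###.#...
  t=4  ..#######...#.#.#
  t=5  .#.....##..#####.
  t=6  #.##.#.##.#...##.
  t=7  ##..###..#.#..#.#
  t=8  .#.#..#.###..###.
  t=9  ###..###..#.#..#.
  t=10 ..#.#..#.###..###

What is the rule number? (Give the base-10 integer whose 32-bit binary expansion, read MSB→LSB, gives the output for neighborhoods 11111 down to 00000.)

  ##### -> .   bit 31 = 0  t=4,i=4
  ####. -> #   bit 30 = 1  t=2,i=3
  ###.# -> .   bit 29 = 0  t=0,i=11
  ###.. -> #   bit 28 = 1  t=0,i=5
  ##.## -> #   bit 27 = 1  t=2,i=0
  ##.#. -> #   bit 26 = 1  t=0,i=12
  ##..# -> .   bit 25 = 0  t=2,i=8
  ##... -> .   bit 24 = 0  t=0,i=6
  #.### -> .   bit 23 = 0  t=2,i=1
  #.##. -> .   bit 22 = 0  t=2,i=6
  #.#.# -> #   bit 21 = 1  t=3,i=5
  #.#.. -> .   bit 20 = 0  t=0,i=13
  #..## -> #   bit 19 = 1  t=2,i=9
  #..#. -> #   bit 18 = 1  t=0,i=15
  #...# -> .   bit 17 = 0  t=0,i=1
  #.... -> #   bit 16 = 1  t=1,i=2
  .#### -> .   bit 15 = 0  t=2,i=2
  .###. -> .   bit 14 = 0  t=0,i=4
  .##.# -> .   bit 13 = 0  t=6,i=3
  .##.. -> #   bit 12 = 1  t=2,i=7
  .#.## -> #   bit 11 = 1  t=3,i=8
  .#.#. -> #   bit 10 = 1  t=1,i=16
  .#..# -> .   bit 9 = 0  t=0,i=14
  .#... -> #   bit 8 = 1  t=0,i=0
  ..### -> .   bit 7 = 0  t=0,i=3
  ..##. -> #   bit 6 = 1  t=2,i=10
  ..#.# -> #   bit 5 = 1  t=1,i=15
  ..#.. -> .   bit 4 = 0  t=0,i=16
  ...## -> .   bit 3 = 0  t=0,i=2
  ...#. -> #   bit 2 = 1  t=1,i=4
  ....# -> #   bit 1 = 1  t=1,i=3
  ..... -> .   bit 0 = 0  t=1,i=8
  bits 01011100001011010001110101100110 = 1546460518

1546460518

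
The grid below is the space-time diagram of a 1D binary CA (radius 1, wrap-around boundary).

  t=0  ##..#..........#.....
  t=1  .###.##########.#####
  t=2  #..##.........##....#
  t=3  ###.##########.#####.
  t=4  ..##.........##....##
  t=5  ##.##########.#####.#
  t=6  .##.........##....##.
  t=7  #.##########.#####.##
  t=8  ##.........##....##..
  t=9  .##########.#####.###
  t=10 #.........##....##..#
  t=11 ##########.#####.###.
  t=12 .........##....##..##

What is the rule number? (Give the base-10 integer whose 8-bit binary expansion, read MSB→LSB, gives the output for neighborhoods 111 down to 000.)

115

  ###|.  b7=0 t=1,i=2
  ##.|#  b6=1 t=0,i=1
  #.#|#  b5=1 t=1,i=0
  #..|#  b4=1 t=0,i=2
  .##|.  b3=0 t=0,i=0
  .#.|.  b2=0 t=0,i=4
  ..#|#  b1=1 t=0,i=3
  ...|#  b0=1 t=0,i=6
  bits 01110011 = 115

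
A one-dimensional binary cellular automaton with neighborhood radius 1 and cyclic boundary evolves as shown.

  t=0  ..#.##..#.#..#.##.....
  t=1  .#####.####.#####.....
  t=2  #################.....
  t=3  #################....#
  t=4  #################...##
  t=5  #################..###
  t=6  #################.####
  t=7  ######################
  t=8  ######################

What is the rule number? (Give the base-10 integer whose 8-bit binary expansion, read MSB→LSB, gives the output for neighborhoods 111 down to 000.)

238

  ### -> #   bit 7 = 1  t=1,i=2
  ##. -> #   bit 6 = 1  t=0,i=5
  #.# -> #   bit 5 = 1  t=0,i=3
  #.. -> .   bit 4 = 0  t=0,i=6
  .## -> #   bit 3 = 1  t=0,i=4
  .#. -> #   bit 2 = 1  t=0,i=2
  ..# -> #   bit 1 = 1  t=0,i=1
  ... -> .   bit 0 = 0  t=0,i=0
  bits 11101110 = 238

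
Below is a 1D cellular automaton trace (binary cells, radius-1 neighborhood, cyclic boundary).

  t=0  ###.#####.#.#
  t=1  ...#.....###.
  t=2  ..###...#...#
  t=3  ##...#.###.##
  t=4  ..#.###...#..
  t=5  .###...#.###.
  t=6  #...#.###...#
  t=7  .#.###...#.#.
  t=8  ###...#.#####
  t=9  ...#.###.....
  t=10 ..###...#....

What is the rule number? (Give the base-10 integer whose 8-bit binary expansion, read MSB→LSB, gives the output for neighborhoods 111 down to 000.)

54

  [7] ### => .  t=0,i=0
  [6] ##. => .  t=0,i=2
  [5] #.# => #  t=0,i=3
  [4] #.. => #  t=1,i=4
  [3] .## => .  t=0,i=4
  [2] .#. => #  t=0,i=10
  [1] ..# => #  t=1,i=2
  [0] ... => .  t=1,i=0
  bits 00110110 = 54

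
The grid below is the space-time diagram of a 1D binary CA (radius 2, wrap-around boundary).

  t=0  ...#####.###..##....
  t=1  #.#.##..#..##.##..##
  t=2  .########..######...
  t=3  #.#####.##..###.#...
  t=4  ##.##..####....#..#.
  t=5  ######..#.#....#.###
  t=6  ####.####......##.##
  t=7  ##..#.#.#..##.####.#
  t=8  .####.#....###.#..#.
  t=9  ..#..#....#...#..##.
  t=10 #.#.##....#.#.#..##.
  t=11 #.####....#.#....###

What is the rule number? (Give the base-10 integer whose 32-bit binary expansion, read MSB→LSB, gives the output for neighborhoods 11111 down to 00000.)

2657532025

  nb #####: next=#  (t=0,i=5, bit31=1)
  nb ####.: next=.  (t=0,i=6, bit30=0)
  nb ###.#: next=.  (t=0,i=7, bit29=0)
  nb ###..: next=#  (t=0,i=11, bit28=1)
  nb ##.##: next=#  (t=0,i=8, bit27=1)
  nb ##.#.: next=#  (t=1,i=1, bit26=1)
  nb ##..#: next=#  (t=0,i=12, bit25=1)
  nb ##...: next=.  (t=0,i=16, bit24=0)
  nb #.###: next=.  (t=0,i=9, bit23=0)
  nb #.##.: next=#  (t=1,i=4, bit22=1)
  nb #.#.#: next=#  (t=1,i=2, bit21=1)
  nb #.#..: next=.  (t=3,i=16, bit20=0)
  nb #..##: next=.  (t=0,i=13, bit19=0)
  nb #..#.: next=#  (t=1,i=7, bit18=1)
  nb #...#: next=#  (t=3,i=18, bit17=1)
  nb #....: next=.  (t=0,i=17, bit16=0)
  nb .####: next=#  (t=0,i=4, bit15=1)
  nb .###.: next=.  (t=0,i=10, bit14=0)
  nb .##.#: next=#  (t=1,i=12, bit13=1)
  nb .##..: next=#  (t=0,i=15, bit12=1)
  nb .#.##: next=#  (t=1,i=3, bit11=1)
  nb .#.#.: next=.  (t=5,i=9, bit10=0)
  nb .#..#: next=.  (t=1,i=9, bit9=0)
  nb .#...: next=.  (t=3,i=17, bit8=0)
  nb ..###: next=.  (t=0,i=3, bit7=0)
  nb ..##.: next=#  (t=0,i=14, bit6=1)
  nb ..#.#: next=#  (t=3,i=0, bit5=1)
  nb ..#..: next=#  (t=1,i=8, bit4=1)
  nb ...##: next=#  (t=0,i=2, bit3=1)
  nb ...#.: next=.  (t=3,i=19, bit2=0)
  nb ....#: next=.  (t=0,i=1, bit1=0)
  nb .....: next=#  (t=0,i=0, bit0=1)
  bits 10011110011001101011100001111001 = 2657532025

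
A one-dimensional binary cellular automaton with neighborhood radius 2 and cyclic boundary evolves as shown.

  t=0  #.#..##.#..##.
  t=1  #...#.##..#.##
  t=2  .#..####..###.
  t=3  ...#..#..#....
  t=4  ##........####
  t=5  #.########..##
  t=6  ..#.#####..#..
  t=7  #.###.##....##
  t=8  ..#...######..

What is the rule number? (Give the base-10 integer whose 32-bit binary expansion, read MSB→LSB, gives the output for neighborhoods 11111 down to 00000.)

  nb #####: next=#  (t=4,i=12, bit31=1)
  nb ####.: next=#  (t=2,i=6, bit30=1)
  nb ###.#: next=.  (t=5,i=0, bit29=0)
  nb ###..: next=.  (t=1,i=0, bit28=0)
  nb ##.##: next=.  (t=5,i=1, bit27=0)
  nb ##.#.: next=#  (t=0,i=7, bit26=1)
  nb ##..#: next=.  (t=1,i=8, bit25=0)
  nb ##...: next=#  (t=1,i=1, bit24=1)
  nb #.###: next=#  (t=1,i=12, bit23=1)
  nb #.##.: next=#  (t=1,i=6, bit22=1)
  nb #.#.#: next=#  (t=0,i=0, bit21=1)
  nb #.#..: next=.  (t=0,i=2, bit20=0)
  nb #..##: next=#  (t=0,i=4, bit19=1)
  nb #..#.: next=.  (t=1,i=9, bit18=0)
  nb #...#: next=.  (t=1,i=2, bit17=0)
  nb #....: next=#  (t=3,i=11, bit16=1)
  nb .####: next=.  (t=2,i=5, bit15=0)
  nb .###.: next=.  (t=1,i=13, bit14=0)
  nb .##.#: next=#  (t=0,i=6, bit13=1)
  nb .##..: next=#  (t=1,i=7, bit12=1)
  nb .#.##: next=#  (t=1,i=5, bit11=1)
  nb .#.#.: next=.  (t=0,i=1, bit10=0)
  nb .#..#: next=.  (t=0,i=3, bit9=0)
  nb .#...: next=#  (t=3,i=10, bit8=1)
  nb ..###: next=.  (t=2,i=4, bit7=0)
  nb ..##.: next=.  (t=0,i=5, bit6=0)
  nb ..#.#: next=#  (t=1,i=4, bit5=1)
  nb ..#..: next=.  (t=2,i=1, bit4=0)
  nb ...##: next=#  (t=4,i=9, bit3=1)
  nb ...#.: next=.  (t=1,i=3, bit2=0)
  nb ....#: next=#  (t=3,i=1, bit1=1)
  nb .....: next=#  (t=3,i=0, bit0=1)
  bits 11000101111010010011100100101011 = 3320396075

3320396075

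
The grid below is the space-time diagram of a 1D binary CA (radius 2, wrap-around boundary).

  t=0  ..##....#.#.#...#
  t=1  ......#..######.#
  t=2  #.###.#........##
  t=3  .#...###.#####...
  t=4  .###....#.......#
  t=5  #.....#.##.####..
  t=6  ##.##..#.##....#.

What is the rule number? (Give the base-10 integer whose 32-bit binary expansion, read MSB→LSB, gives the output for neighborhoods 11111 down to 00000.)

  #####|.  b31=0 t=1,i=11
  ####.|.  b30=0 t=1,i=13
  ###.#|.  b29=0 t=1,i=14
  ###..|.  b28=0 t=3,i=13
  ##.##|#  b27=1 t=2,i=1
  ##.#.|#  b26=1 t=1,i=15
  ##..#|#  b25=1 t=5,i=15
  ##...|.  b24=0 t=0,i=4
  #.###|.  b23=0 t=2,i=2
  #.##.|.  b22=0 t=5,i=8
  #.#.#|#  b21=1 t=0,i=10
  #.#..|#  b20=1 t=0,i=12
  #..##|.  b19=0 t=0,i=1
  #..#.|.  b18=0 t=5,i=16
  #...#|#  b17=1 t=0,i=14
  #....|.  b16=0 t=0,i=5
  .####|.  b15=0 t=1,i=10
  .###.|.  b14=0 t=2,i=3
  .##.#|#  b13=1 t=5,i=9
  .##..|.  b12=0 t=0,i=3
  .#.##|#  b11=1 t=4,i=0
  .#.#.|#  b10=1 t=0,i=9
  .#..#|.  b9=0 t=0,i=0
  .#...|#  b8=1 t=0,i=13
  ..###|.  b7=0 t=1,i=9
  ..##.|.  b6=0 t=0,i=2
  ..#.#|.  b5=0 t=0,i=8
  ..#..|#  b4=1 t=0,i=16
  ...##|.  b3=0 t=2,i=14
  ...#.|.  b2=0 t=0,i=7
  ....#|#  b1=1 t=0,i=6
  .....|#  b0=1 t=1,i=2
  bits 00001110001100100010110100010011 = 238169363

238169363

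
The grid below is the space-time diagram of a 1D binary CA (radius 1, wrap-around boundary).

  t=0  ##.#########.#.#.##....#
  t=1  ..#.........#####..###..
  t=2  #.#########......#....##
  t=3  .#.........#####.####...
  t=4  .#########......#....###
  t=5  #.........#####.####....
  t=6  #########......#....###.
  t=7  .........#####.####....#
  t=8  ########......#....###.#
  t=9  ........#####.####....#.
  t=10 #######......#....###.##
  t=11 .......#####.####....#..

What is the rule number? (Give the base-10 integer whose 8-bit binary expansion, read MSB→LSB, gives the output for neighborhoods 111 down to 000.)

  ###|.  b7=0 t=0,i=0
  ##.|.  b6=0 t=0,i=1
  #.#|#  b5=1 t=0,i=2
  #..|#  b4=1 t=0,i=19
  .##|.  b3=0 t=0,i=3
  .#.|#  b2=1 t=0,i=13
  ..#|.  b1=0 t=0,i=22
  ...|#  b0=1 t=0,i=20
  bits 00110101 = 53

53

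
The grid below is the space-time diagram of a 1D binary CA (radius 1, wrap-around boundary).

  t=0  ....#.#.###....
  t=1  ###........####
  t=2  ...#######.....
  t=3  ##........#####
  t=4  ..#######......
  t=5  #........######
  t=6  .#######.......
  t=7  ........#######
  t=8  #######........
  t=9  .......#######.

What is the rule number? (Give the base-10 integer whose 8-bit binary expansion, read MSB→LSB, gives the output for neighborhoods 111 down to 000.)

  ### -> .   bit 7 = 0  t=0,i=9
  ##. -> .   bit 6 = 0  t=0,i=10
  #.# -> .   bit 5 = 0  t=0,i=5
  #.. -> #   bit 4 = 1  t=0,i=11
  .## -> .   bit 3 = 0  t=0,i=8
  .#. -> .   bit 2 = 0  t=0,i=4
  ..# -> .   bit 1 = 0  t=0,i=3
  ... -> #   bit 0 = 1  t=0,i=0
  bits 00010001 = 17

17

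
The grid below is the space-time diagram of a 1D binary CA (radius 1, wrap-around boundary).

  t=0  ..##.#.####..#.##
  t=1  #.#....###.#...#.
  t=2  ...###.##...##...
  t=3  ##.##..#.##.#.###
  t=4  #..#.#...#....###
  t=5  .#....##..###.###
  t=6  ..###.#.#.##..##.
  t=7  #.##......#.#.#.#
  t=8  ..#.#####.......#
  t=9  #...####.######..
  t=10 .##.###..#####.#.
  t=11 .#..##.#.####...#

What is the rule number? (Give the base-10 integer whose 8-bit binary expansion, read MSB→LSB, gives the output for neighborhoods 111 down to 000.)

153

  nb ###: next=#  (t=0,i=8, bit7=1)
  nb ##.: next=.  (t=0,i=3, bit6=0)
  nb #.#: next=.  (t=0,i=4, bit5=0)
  nb #..: next=#  (t=0,i=0, bit4=1)
  nb .##: next=#  (t=0,i=2, bit3=1)
  nb .#.: next=.  (t=0,i=5, bit2=0)
  nb ..#: next=.  (t=0,i=1, bit1=0)
  nb ...: next=#  (t=1,i=4, bit0=1)
  bits 10011001 = 153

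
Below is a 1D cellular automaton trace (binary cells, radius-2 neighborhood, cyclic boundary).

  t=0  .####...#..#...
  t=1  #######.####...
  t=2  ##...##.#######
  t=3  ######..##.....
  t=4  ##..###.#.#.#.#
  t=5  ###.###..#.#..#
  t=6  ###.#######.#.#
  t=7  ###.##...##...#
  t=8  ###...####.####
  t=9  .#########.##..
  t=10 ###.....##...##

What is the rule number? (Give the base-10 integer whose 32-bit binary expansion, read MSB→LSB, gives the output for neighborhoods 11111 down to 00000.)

1938212601

  #####|.  b31=0 t=1,i=2
  ####.|#  b30=1 t=0,i=3
  ###.#|#  b29=1 t=1,i=6
  ###..|#  b28=1 t=0,i=4
  ##.##|.  b27=0 t=1,i=7
  ##.#.|.  b26=0 t=4,i=7
  ##..#|#  b25=1 t=3,i=6
  ##...|#  b24=1 t=0,i=5
  #.###|#  b23=1 t=1,i=8
  #.##.|.  b22=0 t=7,i=4
  #.#.#|.  b21=0 t=4,i=8
  #.#..|.  b20=0 t=5,i=11
  #..##|.  b19=0 t=3,i=7
  #..#.|#  b18=1 t=0,i=10
  #...#|#  b17=1 t=0,i=6
  #....|.  b16=0 t=0,i=13
  .####|#  b15=1 t=0,i=2
  .###.|#  b14=1 t=4,i=0
  .##.#|.  b13=0 t=2,i=6
  .##..|.  b12=0 t=3,i=9
  .#.##|.  b11=0 t=4,i=13
  .#.#.|#  b10=1 t=4,i=9
  .#..#|#  b9=1 t=0,i=9
  .#...|.  b8=0 t=0,i=12
  ..###|#  b7=1 t=0,i=1
  ..##.|#  b6=1 t=2,i=5
  ..#.#|#  b5=1 t=5,i=9
  ..#..|#  b4=1 t=0,i=8
  ...##|#  b3=1 t=0,i=0
  ...#.|.  b2=0 t=0,i=7
  ....#|.  b1=0 t=0,i=14
  .....|#  b0=1 t=3,i=12
  bits 01110011100001101100011011111001 = 1938212601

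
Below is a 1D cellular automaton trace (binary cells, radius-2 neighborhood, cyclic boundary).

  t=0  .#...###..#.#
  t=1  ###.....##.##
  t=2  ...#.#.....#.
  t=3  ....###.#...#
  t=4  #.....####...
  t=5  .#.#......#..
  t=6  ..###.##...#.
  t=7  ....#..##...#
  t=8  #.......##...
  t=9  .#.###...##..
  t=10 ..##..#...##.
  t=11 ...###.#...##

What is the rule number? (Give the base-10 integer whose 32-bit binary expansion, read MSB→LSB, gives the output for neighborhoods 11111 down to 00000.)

666115329

  nb #####: next=.  (t=1,i=0, bit31=0)
  nb ####.: next=.  (t=1,i=1, bit30=0)
  nb ###.#: next=#  (t=3,i=6, bit29=1)
  nb ###..: next=.  (t=0,i=7, bit28=0)
  nb ##.##: next=.  (t=1,i=10, bit27=0)
  nb ##.#.: next=#  (t=3,i=7, bit26=1)
  nb ##..#: next=#  (t=0,i=8, bit25=1)
  nb ##...: next=#  (t=1,i=3, bit24=1)
  nb #.###: next=#  (t=1,i=11, bit23=1)
  nb #.##.: next=.  (t=6,i=6, bit22=0)
  nb #.#.#: next=#  (t=0,i=12, bit21=1)
  nb #.#..: next=#  (t=0,i=1, bit20=1)
  nb #..##: next=.  (t=7,i=6, bit19=0)
  nb #..#.: next=#  (t=0,i=9, bit18=1)
  nb #...#: next=.  (t=0,i=3, bit17=0)
  nb #....: next=.  (t=1,i=4, bit16=0)
  nb .####: next=.  (t=1,i=12, bit15=0)
  nb .###.: next=.  (t=0,i=6, bit14=0)
  nb .##.#: next=.  (t=1,i=9, bit13=0)
  nb .##..: next=#  (t=6,i=7, bit12=1)
  nb .#.##: next=#  (t=9,i=2, bit11=1)
  nb .#.#.: next=#  (t=0,i=0, bit10=1)
  nb .#..#: next=.  (t=7,i=5, bit9=0)
  nb .#...: next=#  (t=0,i=2, bit8=1)
  nb ..###: next=.  (t=0,i=5, bit7=0)
  nb ..##.: next=.  (t=1,i=8, bit6=0)
  nb ..#.#: next=.  (t=0,i=10, bit5=0)
  nb ..#..: next=.  (t=2,i=11, bit4=0)
  nb ...##: next=.  (t=0,i=4, bit3=0)
  nb ...#.: next=.  (t=2,i=2, bit2=0)
  nb ....#: next=.  (t=1,i=6, bit1=0)
  nb .....: next=#  (t=1,i=5, bit0=1)
  bits 00100111101101000001110100000001 = 666115329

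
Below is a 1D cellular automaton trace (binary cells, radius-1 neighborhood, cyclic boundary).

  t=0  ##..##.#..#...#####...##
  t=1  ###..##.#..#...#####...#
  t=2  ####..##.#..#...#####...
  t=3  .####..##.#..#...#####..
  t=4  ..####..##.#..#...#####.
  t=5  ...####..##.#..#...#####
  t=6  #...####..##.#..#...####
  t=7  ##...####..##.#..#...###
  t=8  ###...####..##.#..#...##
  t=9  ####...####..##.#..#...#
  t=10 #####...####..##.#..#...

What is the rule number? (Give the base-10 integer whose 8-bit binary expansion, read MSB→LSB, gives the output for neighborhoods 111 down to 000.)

  nb ###: next=#  (t=0,i=0, bit7=1)
  nb ##.: next=#  (t=0,i=1, bit6=1)
  nb #.#: next=#  (t=0,i=6, bit5=1)
  nb #..: next=#  (t=0,i=2, bit4=1)
  nb .##: next=.  (t=0,i=4, bit3=0)
  nb .#.: next=.  (t=0,i=7, bit2=0)
  nb ..#: next=.  (t=0,i=3, bit1=0)
  nb ...: next=.  (t=0,i=12, bit0=0)
  bits 11110000 = 240

240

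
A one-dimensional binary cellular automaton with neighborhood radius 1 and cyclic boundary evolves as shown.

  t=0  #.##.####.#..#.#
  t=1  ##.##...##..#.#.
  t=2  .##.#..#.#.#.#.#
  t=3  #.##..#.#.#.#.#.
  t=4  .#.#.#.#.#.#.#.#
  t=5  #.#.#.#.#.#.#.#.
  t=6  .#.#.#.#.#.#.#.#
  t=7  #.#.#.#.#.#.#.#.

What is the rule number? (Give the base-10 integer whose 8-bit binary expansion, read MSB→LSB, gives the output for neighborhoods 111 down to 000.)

  nb ###: next=.  (t=0,i=6, bit7=0)
  nb ##.: next=#  (t=0,i=0, bit6=1)
  nb #.#: next=#  (t=0,i=1, bit5=1)
  nb #..: next=.  (t=0,i=11, bit4=0)
  nb .##: next=.  (t=0,i=2, bit3=0)
  nb .#.: next=.  (t=0,i=10, bit2=0)
  nb ..#: next=#  (t=0,i=12, bit1=1)
  nb ...: next=.  (t=1,i=6, bit0=0)
  bits 01100010 = 98

98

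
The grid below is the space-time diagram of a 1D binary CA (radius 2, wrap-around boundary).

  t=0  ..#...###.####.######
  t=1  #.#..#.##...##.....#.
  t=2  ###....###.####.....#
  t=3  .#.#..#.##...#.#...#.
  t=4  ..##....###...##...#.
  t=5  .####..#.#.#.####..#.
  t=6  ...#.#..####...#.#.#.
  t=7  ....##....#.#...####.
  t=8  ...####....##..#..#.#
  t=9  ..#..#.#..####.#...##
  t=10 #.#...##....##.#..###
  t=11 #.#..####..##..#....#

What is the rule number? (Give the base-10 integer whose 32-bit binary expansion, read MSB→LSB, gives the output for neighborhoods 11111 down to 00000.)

1668306008

  #####|.  b31=0 t=0,i=17
  ####.|#  b30=1 t=0,i=12
  ###.#|#  b29=1 t=0,i=8
  ###..|.  b28=0 t=0,i=20
  ##.##|.  b27=0 t=0,i=9
  ##.#.|.  b26=0 t=9,i=14
  ##..#|#  b25=1 t=0,i=0
  ##...|#  b24=1 t=1,i=9
  #.###|.  b23=0 t=0,i=10
  #.##.|#  b22=1 t=1,i=7
  #.#.#|#  b21=1 t=1,i=0
  #.#..|#  b20=1 t=1,i=2
  #..##|.  b19=0 t=5,i=0
  #..#.|.  b18=0 t=0,i=1
  #...#|.  b17=0 t=0,i=4
  #....|.  b16=0 t=1,i=15
  .####|.  b15=0 t=0,i=11
  .###.|#  b14=1 t=0,i=7
  .##.#|.  b13=0 t=10,i=13
  .##..|#  b12=1 t=1,i=8
  .#.##|.  b11=0 t=1,i=6
  .#.#.|#  b10=1 t=1,i=1
  .#..#|.  b9=0 t=1,i=3
  .#...|.  b8=0 t=0,i=3
  ..###|.  b7=0 t=0,i=6
  ..##.|#  b6=1 t=1,i=12
  ..#.#|.  b5=0 t=1,i=5
  ..#..|#  b4=1 t=0,i=2
  ...##|#  b3=1 t=0,i=5
  ...#.|.  b2=0 t=1,i=18
  ....#|.  b1=0 t=1,i=17
  .....|.  b0=0 t=1,i=16
  bits 01100011011100000101010001011000 = 1668306008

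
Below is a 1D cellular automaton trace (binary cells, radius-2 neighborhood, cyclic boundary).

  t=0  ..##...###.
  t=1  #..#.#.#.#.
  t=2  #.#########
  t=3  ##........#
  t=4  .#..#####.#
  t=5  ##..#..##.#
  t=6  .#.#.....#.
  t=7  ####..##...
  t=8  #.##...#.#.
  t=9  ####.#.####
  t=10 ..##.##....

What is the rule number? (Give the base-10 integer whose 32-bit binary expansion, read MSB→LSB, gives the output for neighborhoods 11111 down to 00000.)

2021006499

  nb #####: next=.  (t=2,i=4, bit31=0)
  nb ####.: next=#  (t=2,i=10, bit30=1)
  nb ###.#: next=#  (t=2,i=0, bit29=1)
  nb ###..: next=#  (t=0,i=9, bit28=1)
  nb ##.##: next=#  (t=2,i=1, bit27=1)
  nb ##.#.: next=.  (t=4,i=9, bit26=0)
  nb ##..#: next=.  (t=5,i=2, bit25=0)
  nb ##...: next=.  (t=0,i=4, bit24=0)
  nb #.###: next=.  (t=2,i=2, bit23=0)
  nb #.##.: next=#  (t=8,i=2, bit22=1)
  nb #.#.#: next=#  (t=1,i=5, bit21=1)
  nb #.#..: next=#  (t=1,i=0, bit20=1)
  nb #..##: next=.  (t=4,i=3, bit19=0)
  nb #..#.: next=#  (t=1,i=2, bit18=1)
  nb #...#: next=#  (t=0,i=0, bit17=1)
  nb #....: next=.  (t=3,i=3, bit16=0)
  nb .####: next=.  (t=2,i=3, bit15=0)
  nb .###.: next=.  (t=0,i=8, bit14=0)
  nb .##.#: next=.  (t=5,i=8, bit13=0)
  nb .##..: next=#  (t=0,i=3, bit12=1)
  nb .#.##: next=#  (t=8,i=1, bit11=1)
  nb .#.#.: next=#  (t=1,i=4, bit10=1)
  nb .#..#: next=.  (t=1,i=1, bit9=0)
  nb .#...: next=.  (t=6,i=4, bit8=0)
  nb ..###: next=#  (t=0,i=7, bit7=1)
  nb ..##.: next=.  (t=0,i=2, bit6=0)
  nb ..#.#: next=#  (t=1,i=3, bit5=1)
  nb ..#..: next=.  (t=5,i=4, bit4=0)
  nb ...##: next=.  (t=0,i=1, bit3=0)
  nb ...#.: next=.  (t=6,i=8, bit2=0)
  nb ....#: next=#  (t=3,i=8, bit1=1)
  nb .....: next=#  (t=3,i=4, bit0=1)
  bits 01111000011101100001110010100011 = 2021006499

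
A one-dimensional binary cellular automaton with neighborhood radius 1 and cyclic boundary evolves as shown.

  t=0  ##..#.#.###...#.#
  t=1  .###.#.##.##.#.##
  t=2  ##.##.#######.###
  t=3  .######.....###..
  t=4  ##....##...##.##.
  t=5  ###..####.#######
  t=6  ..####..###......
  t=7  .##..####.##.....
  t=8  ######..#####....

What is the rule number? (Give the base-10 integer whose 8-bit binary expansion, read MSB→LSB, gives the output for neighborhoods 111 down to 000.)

  [7] ### => .  t=0,i=0
  [6] ##. => #  t=0,i=1
  [5] #.# => #  t=0,i=5
  [4] #.. => #  t=0,i=2
  [3] .## => #  t=0,i=8
  [2] .#. => .  t=0,i=4
  [1] ..# => #  t=0,i=3
  [0] ... => .  t=0,i=12
  bits 01111010 = 122

122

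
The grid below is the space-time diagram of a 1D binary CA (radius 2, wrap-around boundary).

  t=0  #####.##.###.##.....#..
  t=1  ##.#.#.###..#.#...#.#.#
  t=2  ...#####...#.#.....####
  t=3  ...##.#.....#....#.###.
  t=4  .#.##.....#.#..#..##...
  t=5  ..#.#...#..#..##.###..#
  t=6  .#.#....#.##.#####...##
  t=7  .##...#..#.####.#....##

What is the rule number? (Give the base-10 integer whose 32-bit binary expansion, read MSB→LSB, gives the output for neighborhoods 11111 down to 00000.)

1219280082

  ##### -> .   bit 31 = 0  t=0,i=2
  ####. -> #   bit 30 = 1  t=0,i=3
  ###.# -> .   bit 29 = 0  t=0,i=4
  ###.. -> .   bit 28 = 0  t=1,i=9
  ##.## -> #   bit 27 = 1  t=0,i=5
  ##.#. -> .   bit 26 = 0  t=1,i=2
  ##..# -> .   bit 25 = 0  t=1,i=10
  ##... -> .   bit 24 = 0  t=0,i=15
  #.### -> #   bit 23 = 1  t=0,i=9
  #.##. -> .   bit 22 = 0  t=0,i=6
  #.#.# -> #   bit 21 = 1  t=1,i=3
  #.#.. -> .   bit 20 = 0  t=1,i=14
  #..## -> #   bit 19 = 1  t=0,i=22
  #..#. -> #   bit 18 = 1  t=1,i=11
  #...# -> .   bit 17 = 0  t=1,i=16
  #.... -> .   bit 16 = 0  t=0,i=16
  .#### -> #   bit 15 = 1  t=0,i=1
  .###. -> .   bit 14 = 0  t=0,i=10
  .##.# -> #   bit 13 = 1  t=0,i=7
  .##.. -> #   bit 12 = 1  t=0,i=14
  .#.## -> #   bit 11 = 1  t=1,i=6
  .#.#. -> #   bit 10 = 1  t=1,i=4
  .#..# -> .   bit 9 = 0  t=0,i=21
  .#... -> .   bit 8 = 0  t=1,i=15
  ..### -> #   bit 7 = 1  t=0,i=0
  ..##. -> #   bit 6 = 1  t=3,i=3
  ..#.# -> .   bit 5 = 0  t=1,i=12
  ..#.. -> #   bit 4 = 1  t=0,i=20
  ...## -> .   bit 3 = 0  t=2,i=2
  ...#. -> .   bit 2 = 0  t=0,i=19
  ....# -> #   bit 1 = 1  t=0,i=18
  ..... -> .   bit 0 = 0  t=0,i=17
  bits 01001000101011001011110011010010 = 1219280082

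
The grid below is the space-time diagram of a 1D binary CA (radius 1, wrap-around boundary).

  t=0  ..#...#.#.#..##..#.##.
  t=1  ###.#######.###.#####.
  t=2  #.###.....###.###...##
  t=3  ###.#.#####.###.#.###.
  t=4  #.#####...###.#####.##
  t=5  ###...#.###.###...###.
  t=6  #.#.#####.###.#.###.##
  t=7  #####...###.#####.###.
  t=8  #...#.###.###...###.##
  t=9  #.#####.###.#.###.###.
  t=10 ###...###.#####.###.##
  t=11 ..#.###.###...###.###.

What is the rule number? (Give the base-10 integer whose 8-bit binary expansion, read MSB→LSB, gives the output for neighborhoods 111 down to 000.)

  nb ###: next=.  (t=1,i=1, bit7=0)
  nb ##.: next=#  (t=0,i=14, bit6=1)
  nb #.#: next=#  (t=0,i=7, bit5=1)
  nb #..: next=.  (t=0,i=3, bit4=0)
  nb .##: next=#  (t=0,i=13, bit3=1)
  nb .#.: next=#  (t=0,i=2, bit2=1)
  nb ..#: next=#  (t=0,i=1, bit1=1)
  nb ...: next=#  (t=0,i=0, bit0=1)
  bits 01101111 = 111

111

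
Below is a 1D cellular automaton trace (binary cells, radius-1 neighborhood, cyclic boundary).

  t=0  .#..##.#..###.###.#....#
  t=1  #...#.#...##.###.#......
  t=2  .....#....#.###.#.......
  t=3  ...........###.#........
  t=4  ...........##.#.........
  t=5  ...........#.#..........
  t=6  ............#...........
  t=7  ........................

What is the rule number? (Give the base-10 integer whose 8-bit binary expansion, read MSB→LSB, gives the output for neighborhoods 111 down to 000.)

168

  [7] ### => #  t=0,i=11
  [6] ##. => .  t=0,i=5
  [5] #.# => #  t=0,i=0
  [4] #.. => .  t=0,i=2
  [3] .## => #  t=0,i=4
  [2] .#. => .  t=0,i=1
  [1] ..# => .  t=0,i=3
  [0] ... => .  t=0,i=20
  bits 10101000 = 168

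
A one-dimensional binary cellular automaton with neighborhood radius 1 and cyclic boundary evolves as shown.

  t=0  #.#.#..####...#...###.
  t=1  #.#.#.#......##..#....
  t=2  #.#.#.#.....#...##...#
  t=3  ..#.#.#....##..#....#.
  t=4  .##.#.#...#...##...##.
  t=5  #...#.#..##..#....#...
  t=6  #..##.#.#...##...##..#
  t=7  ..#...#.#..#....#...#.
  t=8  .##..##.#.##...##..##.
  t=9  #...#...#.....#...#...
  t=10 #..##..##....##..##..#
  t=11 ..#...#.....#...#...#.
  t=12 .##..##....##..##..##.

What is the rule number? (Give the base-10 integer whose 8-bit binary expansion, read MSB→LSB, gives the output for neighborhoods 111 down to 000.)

  nb ###: next=.  (t=0,i=8, bit7=0)
  nb ##.: next=.  (t=0,i=10, bit6=0)
  nb #.#: next=.  (t=0,i=1, bit5=0)
  nb #..: next=.  (t=0,i=5, bit4=0)
  nb .##: next=.  (t=0,i=7, bit3=0)
  nb .#.: next=#  (t=0,i=0, bit2=1)
  nb ..#: next=#  (t=0,i=6, bit1=1)
  nb ...: next=.  (t=0,i=12, bit0=0)
  bits 00000110 = 6

6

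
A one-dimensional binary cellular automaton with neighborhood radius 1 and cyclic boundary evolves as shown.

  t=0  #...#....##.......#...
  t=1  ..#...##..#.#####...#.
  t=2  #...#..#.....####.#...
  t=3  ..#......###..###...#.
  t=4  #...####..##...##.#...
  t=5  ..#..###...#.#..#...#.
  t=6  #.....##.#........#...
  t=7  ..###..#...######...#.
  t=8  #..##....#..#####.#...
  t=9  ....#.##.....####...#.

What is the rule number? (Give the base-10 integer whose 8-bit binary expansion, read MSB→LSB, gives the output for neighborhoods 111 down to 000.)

193

  nb ###: next=#  (t=1,i=13, bit7=1)
  nb ##.: next=#  (t=0,i=10, bit6=1)
  nb #.#: next=.  (t=1,i=11, bit5=0)
  nb #..: next=.  (t=0,i=1, bit4=0)
  nb .##: next=.  (t=0,i=9, bit3=0)
  nb .#.: next=.  (t=0,i=0, bit2=0)
  nb ..#: next=.  (t=0,i=3, bit1=0)
  nb ...: next=#  (t=0,i=2, bit0=1)
  bits 11000001 = 193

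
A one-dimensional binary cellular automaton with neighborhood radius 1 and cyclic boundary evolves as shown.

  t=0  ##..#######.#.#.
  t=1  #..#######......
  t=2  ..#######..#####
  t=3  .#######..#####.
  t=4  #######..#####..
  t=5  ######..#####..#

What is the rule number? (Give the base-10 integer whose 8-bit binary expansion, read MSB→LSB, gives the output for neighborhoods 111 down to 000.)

  [7] ### => #  t=0,i=5
  [6] ##. => .  t=0,i=1
  [5] #.# => .  t=0,i=11
  [4] #.. => .  t=0,i=2
  [3] .## => #  t=0,i=0
  [2] .#. => .  t=0,i=12
  [1] ..# => #  t=0,i=3
  [0] ... => #  t=1,i=11
  bits 10001011 = 139

139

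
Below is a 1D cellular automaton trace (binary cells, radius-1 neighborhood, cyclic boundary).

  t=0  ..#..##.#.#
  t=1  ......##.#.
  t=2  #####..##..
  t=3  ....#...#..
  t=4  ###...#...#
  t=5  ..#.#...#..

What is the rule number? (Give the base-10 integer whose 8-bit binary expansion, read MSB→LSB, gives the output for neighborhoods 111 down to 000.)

97

  [7] ### => .  t=2,i=1
  [6] ##. => #  t=0,i=6
  [5] #.# => #  t=0,i=7
  [4] #.. => .  t=0,i=0
  [3] .## => .  t=0,i=5
  [2] .#. => .  t=0,i=2
  [1] ..# => .  t=0,i=1
  [0] ... => #  t=1,i=0
  bits 01100001 = 97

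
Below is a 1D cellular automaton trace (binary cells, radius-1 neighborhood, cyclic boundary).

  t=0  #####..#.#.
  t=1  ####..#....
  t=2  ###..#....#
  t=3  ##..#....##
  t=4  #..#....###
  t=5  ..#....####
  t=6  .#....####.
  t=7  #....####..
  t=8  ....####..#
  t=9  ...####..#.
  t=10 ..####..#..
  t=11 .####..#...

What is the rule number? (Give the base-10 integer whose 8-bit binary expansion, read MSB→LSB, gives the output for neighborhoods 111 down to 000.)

138

  nb ###: next=#  (t=0,i=1, bit7=1)
  nb ##.: next=.  (t=0,i=4, bit6=0)
  nb #.#: next=.  (t=0,i=8, bit5=0)
  nb #..: next=.  (t=0,i=5, bit4=0)
  nb .##: next=#  (t=0,i=0, bit3=1)
  nb .#.: next=.  (t=0,i=7, bit2=0)
  nb ..#: next=#  (t=0,i=6, bit1=1)
  nb ...: next=.  (t=1,i=8, bit0=0)
  bits 10001010 = 138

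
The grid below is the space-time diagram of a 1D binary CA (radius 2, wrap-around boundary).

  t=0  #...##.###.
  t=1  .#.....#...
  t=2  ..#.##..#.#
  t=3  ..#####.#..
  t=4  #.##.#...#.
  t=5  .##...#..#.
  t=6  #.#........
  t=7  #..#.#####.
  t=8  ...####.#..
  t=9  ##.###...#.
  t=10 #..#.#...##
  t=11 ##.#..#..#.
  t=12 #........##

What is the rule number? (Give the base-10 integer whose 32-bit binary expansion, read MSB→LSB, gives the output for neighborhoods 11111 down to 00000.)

  #####|.  b31=0 t=3,i=4
  ####.|#  b30=1 t=3,i=5
  ###.#|.  b29=0 t=0,i=9
  ###..|#  b28=1 t=9,i=5
  ##.##|.  b27=0 t=0,i=6
  ##.#.|.  b26=0 t=0,i=10
  ##..#|#  b25=1 t=2,i=6
  ##...|.  b24=0 t=5,i=3
  #.###|#  b23=1 t=0,i=7
  #.##.|#  b22=1 t=2,i=4
  #.#.#|.  b21=0 t=4,i=0
  #.#..|.  b20=0 t=0,i=0
  #..##|#  b19=1 t=5,i=0
  #..#.|.  b18=0 t=2,i=1
  #...#|.  b17=0 t=0,i=2
  #....|.  b16=0 t=1,i=3
  .####|#  b15=1 t=3,i=3
  .###.|.  b14=0 t=0,i=8
  .##.#|.  b13=0 t=0,i=5
  .##..|#  b12=1 t=2,i=5
  .#.##|#  b11=1 t=2,i=3
  .#.#.|.  b10=0 t=2,i=9
  .#..#|.  b9=0 t=2,i=0
  .#...|#  b8=1 t=0,i=1
  ..###|#  b7=1 t=3,i=2
  ..##.|.  b6=0 t=0,i=4
  ..#.#|#  b5=1 t=2,i=2
  ..#..|.  b4=0 t=1,i=1
  ...##|.  b3=0 t=0,i=3
  ...#.|.  b2=0 t=1,i=0
  ....#|#  b1=1 t=1,i=5
  .....|#  b0=1 t=1,i=4
  bits 01010010110010001001100110100011 = 1388878243

1388878243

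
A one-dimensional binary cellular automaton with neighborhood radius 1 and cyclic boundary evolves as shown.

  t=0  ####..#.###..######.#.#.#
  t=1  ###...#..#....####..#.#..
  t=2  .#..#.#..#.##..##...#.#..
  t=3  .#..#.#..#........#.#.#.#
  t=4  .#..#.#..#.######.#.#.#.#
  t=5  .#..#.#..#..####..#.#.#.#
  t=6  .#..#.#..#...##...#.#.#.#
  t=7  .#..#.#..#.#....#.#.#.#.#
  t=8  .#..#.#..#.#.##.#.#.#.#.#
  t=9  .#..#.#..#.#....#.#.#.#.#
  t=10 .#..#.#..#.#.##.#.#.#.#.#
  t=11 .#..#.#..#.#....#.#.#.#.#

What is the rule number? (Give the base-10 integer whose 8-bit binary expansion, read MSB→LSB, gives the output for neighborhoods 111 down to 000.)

  ### -> #   bit 7 = 1  t=0,i=0
  ##. -> .   bit 6 = 0  t=0,i=3
  #.# -> .   bit 5 = 0  t=0,i=7
  #.. -> .   bit 4 = 0  t=0,i=4
  .## -> .   bit 3 = 0  t=0,i=8
  .#. -> #   bit 2 = 1  t=0,i=6
  ..# -> .   bit 1 = 0  t=0,i=5
  ... -> #   bit 0 = 1  t=1,i=4
  bits 10000101 = 133

133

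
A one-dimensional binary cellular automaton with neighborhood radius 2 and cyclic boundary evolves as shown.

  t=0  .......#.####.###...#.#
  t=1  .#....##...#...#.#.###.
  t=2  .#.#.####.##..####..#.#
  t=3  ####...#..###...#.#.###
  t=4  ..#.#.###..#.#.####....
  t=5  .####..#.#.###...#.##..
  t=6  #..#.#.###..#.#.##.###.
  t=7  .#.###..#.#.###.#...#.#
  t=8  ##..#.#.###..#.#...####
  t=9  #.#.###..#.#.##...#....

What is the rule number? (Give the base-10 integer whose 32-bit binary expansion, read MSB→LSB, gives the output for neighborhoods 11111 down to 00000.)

1197561468

  [31] ##### => .  t=3,i=0
  [30] ####. => #  t=0,i=11
  [29] ###.# => .  t=0,i=12
  [28] ###.. => .  t=0,i=16
  [27] ##.## => .  t=0,i=13
  [26] ##.#. => #  t=6,i=22
  [25] ##..# => #  t=1,i=22
  [24] ##... => #  t=0,i=17
  [23] #.### => .  t=0,i=9
  [22] #.##. => #  t=2,i=10
  [21] #.#.# => #  t=1,i=17
  [20] #.#.. => .  t=0,i=22
  [19] #..## => .  t=2,i=13
  [18] #..#. => .  t=1,i=0
  [17] #...# => .  t=0,i=18
  [16] #.... => #  t=0,i=1
  [15] .#### => .  t=0,i=10
  [14] .###. => #  t=0,i=15
  [13] .##.# => .  t=6,i=17
  [12] .##.. => #  t=1,i=7
  [11] .#.## => .  t=0,i=8
  [10] .#.#. => #  t=0,i=21
  [9] .#..# => #  t=3,i=8
  [8] .#... => .  t=0,i=0
  [7] ..### => .  t=2,i=14
  [6] ..##. => #  t=1,i=6
  [5] ..#.# => #  t=0,i=7
  [4] ..#.. => #  t=1,i=1
  [3] ...## => #  t=1,i=5
  [2] ...#. => #  t=0,i=6
  [1] ....# => .  t=0,i=5
  [0] ..... => .  t=0,i=2
  bits 01000111011000010101011001111100 = 1197561468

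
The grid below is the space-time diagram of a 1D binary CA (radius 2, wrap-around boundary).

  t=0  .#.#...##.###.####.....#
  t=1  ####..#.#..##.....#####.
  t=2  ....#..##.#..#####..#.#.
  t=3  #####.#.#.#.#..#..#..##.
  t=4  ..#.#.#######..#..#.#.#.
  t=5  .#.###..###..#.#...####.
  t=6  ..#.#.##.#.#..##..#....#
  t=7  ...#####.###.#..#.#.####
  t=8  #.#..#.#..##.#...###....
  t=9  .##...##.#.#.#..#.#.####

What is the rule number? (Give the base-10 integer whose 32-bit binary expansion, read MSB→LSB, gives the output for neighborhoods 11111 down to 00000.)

2742643743

  [31] ##### => #  t=1,i=20
  [30] ####. => .  t=0,i=16
  [29] ###.# => #  t=0,i=12
  [28] ###.. => .  t=0,i=17
  [27] ##.## => .  t=0,i=9
  [26] ##.#. => .  t=2,i=9
  [25] ##..# => #  t=1,i=4
  [24] ##... => #  t=0,i=18
  [23] #.### => .  t=0,i=10
  [22] #.##. => #  t=6,i=6
  [21] #.#.# => #  t=0,i=1
  [20] #.#.. => #  t=0,i=3
  [19] #..## => #  t=1,i=10
  [18] #..#. => .  t=1,i=5
  [17] #...# => .  t=0,i=5
  [16] #.... => #  t=0,i=19
  [15] .#### => .  t=0,i=15
  [14] .###. => #  t=0,i=11
  [13] .##.# => #  t=0,i=8
  [12] .##.. => .  t=1,i=12
  [11] .#.## => #  t=4,i=5
  [10] .#.#. => #  t=0,i=0
  [9] .#..# => .  t=1,i=9
  [8] .#... => .  t=0,i=4
  [7] ..### => .  t=1,i=18
  [6] ..##. => .  t=0,i=7
  [5] ..#.# => .  t=0,i=23
  [4] ..#.. => #  t=2,i=4
  [3] ...## => #  t=0,i=6
  [2] ...#. => #  t=0,i=22
  [1] ....# => #  t=0,i=21
  [0] ..... => #  t=0,i=20
  bits 10100011011110010110110000011111 = 2742643743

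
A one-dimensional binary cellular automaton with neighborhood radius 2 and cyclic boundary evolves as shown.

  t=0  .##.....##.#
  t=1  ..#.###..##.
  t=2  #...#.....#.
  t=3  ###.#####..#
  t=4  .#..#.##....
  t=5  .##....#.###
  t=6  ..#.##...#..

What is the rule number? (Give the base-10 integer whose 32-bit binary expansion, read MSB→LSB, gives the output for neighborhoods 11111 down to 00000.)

  #####|#  b31=1 t=3,i=6
  ####.|#  b30=1 t=3,i=1
  ###.#|.  b29=0 t=3,i=2
  ###..|.  b28=0 t=1,i=6
  ##.##|.  b27=0 t=3,i=3
  ##.#.|#  b26=1 t=0,i=10
  ##..#|.  b25=0 t=1,i=7
  ##...|.  b24=0 t=0,i=3
  #.###|#  b23=1 t=1,i=4
  #.##.|.  b22=0 t=0,i=1
  #.#.#|.  b21=0 t=0,i=11
  #.#..|#  b20=1 t=2,i=0
  #..##|.  b19=0 t=1,i=8
  #..#.|.  b18=0 t=4,i=3
  #...#|#  b17=1 t=1,i=0
  #....|#  b16=1 t=0,i=4
  .####|.  b15=0 t=3,i=0
  .###.|.  b14=0 t=1,i=5
  .##.#|#  b13=1 t=0,i=9
  .##..|#  b12=1 t=0,i=2
  .#.##|.  b11=0 t=0,i=0
  .#.#.|#  b10=1 t=2,i=11
  .#..#|#  b9=1 t=4,i=2
  .#...|#  b8=1 t=2,i=1
  ..###|.  b7=0 t=3,i=11
  ..##.|.  b6=0 t=0,i=8
  ..#.#|.  b5=0 t=1,i=2
  ..#..|#  b4=1 t=2,i=4
  ...##|.  b3=0 t=0,i=7
  ...#.|.  b2=0 t=1,i=1
  ....#|#  b1=1 t=0,i=6
  .....|#  b0=1 t=0,i=5
  bits 11000100100100110011011100010011 = 3297982227

3297982227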